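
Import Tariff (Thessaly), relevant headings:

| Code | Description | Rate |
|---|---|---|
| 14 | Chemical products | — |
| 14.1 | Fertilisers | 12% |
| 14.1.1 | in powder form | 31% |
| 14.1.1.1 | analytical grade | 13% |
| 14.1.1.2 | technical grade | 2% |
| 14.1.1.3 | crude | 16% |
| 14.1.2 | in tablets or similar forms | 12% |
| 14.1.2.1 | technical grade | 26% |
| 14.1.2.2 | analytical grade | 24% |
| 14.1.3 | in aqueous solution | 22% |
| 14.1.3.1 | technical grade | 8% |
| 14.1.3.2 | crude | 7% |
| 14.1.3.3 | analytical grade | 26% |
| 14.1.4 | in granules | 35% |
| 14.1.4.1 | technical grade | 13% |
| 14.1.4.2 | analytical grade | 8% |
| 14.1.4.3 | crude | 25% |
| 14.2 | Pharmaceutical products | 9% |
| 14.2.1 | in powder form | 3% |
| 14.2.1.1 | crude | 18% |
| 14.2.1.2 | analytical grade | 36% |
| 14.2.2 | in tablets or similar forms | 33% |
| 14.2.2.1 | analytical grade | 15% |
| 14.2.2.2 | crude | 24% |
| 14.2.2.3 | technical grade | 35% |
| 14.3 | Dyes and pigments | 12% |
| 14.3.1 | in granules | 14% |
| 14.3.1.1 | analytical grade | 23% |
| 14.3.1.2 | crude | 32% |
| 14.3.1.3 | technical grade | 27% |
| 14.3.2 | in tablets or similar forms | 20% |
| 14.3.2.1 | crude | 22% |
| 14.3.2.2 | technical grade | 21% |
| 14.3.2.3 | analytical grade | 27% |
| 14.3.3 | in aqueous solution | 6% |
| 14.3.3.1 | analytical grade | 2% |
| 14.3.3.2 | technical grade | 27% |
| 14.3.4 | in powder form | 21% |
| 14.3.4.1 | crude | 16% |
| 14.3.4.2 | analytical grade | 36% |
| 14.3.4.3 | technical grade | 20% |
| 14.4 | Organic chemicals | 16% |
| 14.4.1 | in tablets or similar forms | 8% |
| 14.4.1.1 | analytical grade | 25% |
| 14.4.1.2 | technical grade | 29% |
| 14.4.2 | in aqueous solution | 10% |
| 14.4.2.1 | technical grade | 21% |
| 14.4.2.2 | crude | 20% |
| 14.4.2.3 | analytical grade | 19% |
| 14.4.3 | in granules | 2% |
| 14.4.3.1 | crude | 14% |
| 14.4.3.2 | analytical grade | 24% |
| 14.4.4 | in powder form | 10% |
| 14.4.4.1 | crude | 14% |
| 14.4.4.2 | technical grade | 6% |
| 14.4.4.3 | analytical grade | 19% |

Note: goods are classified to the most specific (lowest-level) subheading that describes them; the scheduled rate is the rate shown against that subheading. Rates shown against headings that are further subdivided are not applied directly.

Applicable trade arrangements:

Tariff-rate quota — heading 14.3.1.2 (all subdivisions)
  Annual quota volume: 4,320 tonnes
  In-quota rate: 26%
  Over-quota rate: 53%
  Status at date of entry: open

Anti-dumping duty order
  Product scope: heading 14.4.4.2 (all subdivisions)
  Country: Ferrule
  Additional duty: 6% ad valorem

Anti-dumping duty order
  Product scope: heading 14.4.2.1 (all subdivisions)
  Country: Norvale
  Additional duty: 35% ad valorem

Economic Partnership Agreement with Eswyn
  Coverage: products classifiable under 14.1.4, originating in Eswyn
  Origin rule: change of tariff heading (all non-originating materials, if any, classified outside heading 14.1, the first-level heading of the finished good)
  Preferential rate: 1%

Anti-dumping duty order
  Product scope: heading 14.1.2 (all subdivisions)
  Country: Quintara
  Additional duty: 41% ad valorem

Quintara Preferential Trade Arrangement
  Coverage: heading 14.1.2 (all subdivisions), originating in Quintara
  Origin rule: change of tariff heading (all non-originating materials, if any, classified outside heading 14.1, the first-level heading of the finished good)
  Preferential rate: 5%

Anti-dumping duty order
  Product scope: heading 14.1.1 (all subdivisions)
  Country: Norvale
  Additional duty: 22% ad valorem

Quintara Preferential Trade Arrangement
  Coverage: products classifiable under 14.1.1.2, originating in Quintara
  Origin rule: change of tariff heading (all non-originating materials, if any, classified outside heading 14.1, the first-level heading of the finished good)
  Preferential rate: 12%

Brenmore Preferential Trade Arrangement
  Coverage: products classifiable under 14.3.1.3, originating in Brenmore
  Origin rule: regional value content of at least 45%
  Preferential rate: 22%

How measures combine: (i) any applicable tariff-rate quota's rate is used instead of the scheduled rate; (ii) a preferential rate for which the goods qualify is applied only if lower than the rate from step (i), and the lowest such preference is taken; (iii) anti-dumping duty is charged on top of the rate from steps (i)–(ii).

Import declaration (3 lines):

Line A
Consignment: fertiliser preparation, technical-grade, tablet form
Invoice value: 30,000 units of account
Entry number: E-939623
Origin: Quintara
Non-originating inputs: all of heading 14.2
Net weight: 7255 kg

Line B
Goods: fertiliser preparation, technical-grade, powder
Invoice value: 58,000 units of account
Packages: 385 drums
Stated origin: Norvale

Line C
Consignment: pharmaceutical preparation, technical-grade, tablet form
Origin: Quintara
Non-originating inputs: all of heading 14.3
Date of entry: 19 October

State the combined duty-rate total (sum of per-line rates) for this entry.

Line A: fertiliser → 14.1; tablet form → 14.1.2; technical-grade → 14.1.2.1. Scheduled 26%. Quintara agreement on 14.1.2: CTH met → 5% available; Quintara agreement on 14.1.1.2: 14.1.2.1 not covered; preferential 5%; anti-dumping (Quintara, 14.1.2): +41%; total 5% + 41% = 46%. → 46%.
Line B: fertiliser → 14.1; powder → 14.1.1; technical-grade → 14.1.1.2. Scheduled 2%. anti-dumping (Norvale, 14.1.1): +22%; total 2% + 22% = 24%. → 24%.
Line C: pharmaceutical → 14.2; tablet form → 14.2.2; technical-grade → 14.2.2.3. Scheduled 35%. Quintara agreement on 14.1.2: 14.2.2.3 not covered; Quintara agreement on 14.1.1.2: 14.2.2.3 not covered. → 35%.
Sum: 46% + 24% + 35% = 105%.

105%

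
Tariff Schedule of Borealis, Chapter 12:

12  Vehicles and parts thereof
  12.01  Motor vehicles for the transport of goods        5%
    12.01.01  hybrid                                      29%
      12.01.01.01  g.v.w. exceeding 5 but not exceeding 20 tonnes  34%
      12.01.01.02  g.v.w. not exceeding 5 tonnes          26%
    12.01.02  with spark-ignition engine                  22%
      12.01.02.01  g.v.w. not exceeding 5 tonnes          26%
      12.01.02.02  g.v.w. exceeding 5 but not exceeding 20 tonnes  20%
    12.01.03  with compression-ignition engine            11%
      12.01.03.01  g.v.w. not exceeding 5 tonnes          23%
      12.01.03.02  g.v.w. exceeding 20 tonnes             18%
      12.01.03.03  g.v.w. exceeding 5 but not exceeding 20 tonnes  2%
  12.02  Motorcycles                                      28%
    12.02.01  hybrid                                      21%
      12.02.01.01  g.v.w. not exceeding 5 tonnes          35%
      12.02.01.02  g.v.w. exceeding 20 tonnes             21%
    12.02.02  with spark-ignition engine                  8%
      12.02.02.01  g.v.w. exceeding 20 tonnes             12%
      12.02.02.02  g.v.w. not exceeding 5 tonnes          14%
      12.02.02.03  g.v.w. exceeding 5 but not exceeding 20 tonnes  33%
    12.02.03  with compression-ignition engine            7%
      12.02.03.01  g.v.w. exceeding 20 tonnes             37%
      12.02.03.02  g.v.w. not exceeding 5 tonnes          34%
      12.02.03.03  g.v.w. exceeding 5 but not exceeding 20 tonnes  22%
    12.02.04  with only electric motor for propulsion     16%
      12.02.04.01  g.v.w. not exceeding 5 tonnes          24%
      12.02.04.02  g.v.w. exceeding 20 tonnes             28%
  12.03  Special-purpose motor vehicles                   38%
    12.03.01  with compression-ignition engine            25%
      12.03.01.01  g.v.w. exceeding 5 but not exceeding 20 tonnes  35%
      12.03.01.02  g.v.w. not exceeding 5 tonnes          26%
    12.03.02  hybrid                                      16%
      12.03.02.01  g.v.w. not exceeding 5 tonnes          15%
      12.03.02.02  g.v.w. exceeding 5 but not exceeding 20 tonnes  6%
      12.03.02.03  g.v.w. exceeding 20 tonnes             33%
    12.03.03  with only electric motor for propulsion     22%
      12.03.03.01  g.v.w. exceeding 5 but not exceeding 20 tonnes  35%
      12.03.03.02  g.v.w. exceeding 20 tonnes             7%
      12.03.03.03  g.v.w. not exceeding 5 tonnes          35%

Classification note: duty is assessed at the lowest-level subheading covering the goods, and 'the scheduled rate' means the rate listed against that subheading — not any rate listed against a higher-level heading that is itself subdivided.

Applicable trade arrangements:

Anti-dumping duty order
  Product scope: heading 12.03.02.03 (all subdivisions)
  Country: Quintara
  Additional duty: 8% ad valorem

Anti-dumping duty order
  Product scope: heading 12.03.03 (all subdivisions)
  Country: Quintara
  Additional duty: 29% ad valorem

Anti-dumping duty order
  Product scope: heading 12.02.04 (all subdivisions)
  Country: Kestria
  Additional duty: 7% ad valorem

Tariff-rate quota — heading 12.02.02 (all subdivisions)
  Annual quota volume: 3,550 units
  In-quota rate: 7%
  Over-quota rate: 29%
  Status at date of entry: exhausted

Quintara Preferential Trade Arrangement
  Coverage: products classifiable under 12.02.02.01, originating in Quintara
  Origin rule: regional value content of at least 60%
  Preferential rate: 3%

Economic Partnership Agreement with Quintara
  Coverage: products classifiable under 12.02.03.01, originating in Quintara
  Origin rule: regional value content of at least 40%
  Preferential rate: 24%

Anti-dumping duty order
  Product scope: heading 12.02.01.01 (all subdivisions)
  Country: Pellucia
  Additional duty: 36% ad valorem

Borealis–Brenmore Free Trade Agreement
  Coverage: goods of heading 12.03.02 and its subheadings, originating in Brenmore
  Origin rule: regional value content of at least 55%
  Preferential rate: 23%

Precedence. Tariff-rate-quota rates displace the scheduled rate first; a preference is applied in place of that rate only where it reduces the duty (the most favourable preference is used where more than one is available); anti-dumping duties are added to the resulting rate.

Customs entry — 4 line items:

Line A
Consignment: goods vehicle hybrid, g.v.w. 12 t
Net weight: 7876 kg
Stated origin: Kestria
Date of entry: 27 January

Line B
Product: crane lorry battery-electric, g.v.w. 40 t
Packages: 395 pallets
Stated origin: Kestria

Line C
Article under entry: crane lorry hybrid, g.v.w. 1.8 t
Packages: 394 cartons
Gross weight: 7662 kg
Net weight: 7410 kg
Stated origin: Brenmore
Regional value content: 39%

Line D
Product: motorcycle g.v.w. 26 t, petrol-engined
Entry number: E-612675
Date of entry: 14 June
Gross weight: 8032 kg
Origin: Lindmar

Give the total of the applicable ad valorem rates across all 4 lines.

Line A: goods vehicle → 12.01; hybrid → 12.01.01; g.v.w. 12 t → 12.01.01.01. Scheduled 34%. No special measure applies. → 34%.
Line B: crane lorry → 12.03; battery-electric → 12.03.03; g.v.w. 40 t → 12.03.03.02. Scheduled 7%. No special measure applies. → 7%.
Line C: crane lorry → 12.03; hybrid → 12.03.02; g.v.w. 1.8 t → 12.03.02.01. Scheduled 15%. Brenmore agreement on 12.03.02: RVC < 55%. → 15%.
Line D: motorcycle → 12.02; petrol-engined → 12.02.02; g.v.w. 26 t → 12.02.02.01. Scheduled 12%. quota on 12.02.02 exhausted → over-quota 29%. → 29%.
Sum: 34% + 7% + 15% + 29% = 85%.

85%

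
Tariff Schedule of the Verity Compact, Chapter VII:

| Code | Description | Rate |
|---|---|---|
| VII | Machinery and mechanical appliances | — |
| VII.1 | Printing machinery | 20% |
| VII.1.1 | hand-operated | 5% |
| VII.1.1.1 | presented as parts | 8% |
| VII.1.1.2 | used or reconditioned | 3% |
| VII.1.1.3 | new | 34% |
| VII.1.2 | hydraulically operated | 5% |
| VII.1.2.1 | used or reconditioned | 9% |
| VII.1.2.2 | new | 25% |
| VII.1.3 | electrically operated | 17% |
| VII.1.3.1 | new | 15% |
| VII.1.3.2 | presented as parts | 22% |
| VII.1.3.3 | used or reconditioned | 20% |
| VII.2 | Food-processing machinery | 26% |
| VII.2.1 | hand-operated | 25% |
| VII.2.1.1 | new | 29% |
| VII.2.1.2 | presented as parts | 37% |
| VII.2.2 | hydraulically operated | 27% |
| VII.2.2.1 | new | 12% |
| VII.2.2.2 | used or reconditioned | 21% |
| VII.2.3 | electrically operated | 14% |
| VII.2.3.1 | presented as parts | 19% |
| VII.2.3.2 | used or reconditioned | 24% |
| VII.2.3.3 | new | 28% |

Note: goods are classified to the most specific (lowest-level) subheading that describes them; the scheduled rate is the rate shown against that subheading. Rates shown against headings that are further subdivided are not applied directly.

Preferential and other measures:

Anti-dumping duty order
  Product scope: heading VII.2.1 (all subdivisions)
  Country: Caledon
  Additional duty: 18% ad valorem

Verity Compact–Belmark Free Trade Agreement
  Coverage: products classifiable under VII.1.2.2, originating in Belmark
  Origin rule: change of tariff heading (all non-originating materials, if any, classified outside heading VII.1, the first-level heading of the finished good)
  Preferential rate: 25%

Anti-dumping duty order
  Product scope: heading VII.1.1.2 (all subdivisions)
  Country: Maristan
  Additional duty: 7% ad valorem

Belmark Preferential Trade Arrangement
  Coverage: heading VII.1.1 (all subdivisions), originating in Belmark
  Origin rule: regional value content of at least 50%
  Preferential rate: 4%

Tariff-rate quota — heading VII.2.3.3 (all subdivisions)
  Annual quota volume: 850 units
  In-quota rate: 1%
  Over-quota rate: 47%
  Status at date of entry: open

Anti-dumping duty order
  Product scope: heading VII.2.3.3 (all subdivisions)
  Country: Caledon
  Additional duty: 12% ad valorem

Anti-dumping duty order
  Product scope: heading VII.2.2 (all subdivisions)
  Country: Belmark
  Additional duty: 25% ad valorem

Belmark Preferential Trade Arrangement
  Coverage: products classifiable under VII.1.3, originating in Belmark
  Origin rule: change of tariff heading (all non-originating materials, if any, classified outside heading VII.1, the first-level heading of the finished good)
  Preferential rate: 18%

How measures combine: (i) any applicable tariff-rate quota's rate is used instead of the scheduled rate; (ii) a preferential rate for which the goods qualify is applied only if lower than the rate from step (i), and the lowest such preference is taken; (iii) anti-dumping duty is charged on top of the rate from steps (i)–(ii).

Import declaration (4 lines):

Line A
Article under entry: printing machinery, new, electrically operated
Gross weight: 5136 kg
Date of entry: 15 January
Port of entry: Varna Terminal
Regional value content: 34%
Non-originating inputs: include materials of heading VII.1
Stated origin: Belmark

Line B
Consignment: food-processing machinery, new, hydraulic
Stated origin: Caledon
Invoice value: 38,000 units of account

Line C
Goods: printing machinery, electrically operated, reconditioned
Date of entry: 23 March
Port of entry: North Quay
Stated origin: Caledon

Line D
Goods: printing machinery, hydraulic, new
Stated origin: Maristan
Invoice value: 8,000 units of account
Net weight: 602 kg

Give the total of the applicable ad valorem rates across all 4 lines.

Line A: printing → VII.1; electrically operated → VII.1.3; new → VII.1.3.1. Scheduled 15%. Belmark agreement on VII.1.2.2: VII.1.3.1 not covered; Belmark agreement on VII.1.1: VII.1.3.1 not covered; Belmark agreement on VII.1.3: CTH not met. → 15%.
Line B: food-processing → VII.2; hydraulic → VII.2.2; new → VII.2.2.1. Scheduled 12%. No special measure applies. → 12%.
Line C: printing → VII.1; electrically operated → VII.1.3; reconditioned → VII.1.3.3. Scheduled 20%. No special measure applies. → 20%.
Line D: printing → VII.1; hydraulic → VII.1.2; new → VII.1.2.2. Scheduled 25%. No special measure applies. → 25%.
Sum: 15% + 12% + 20% + 25% = 72%.

72%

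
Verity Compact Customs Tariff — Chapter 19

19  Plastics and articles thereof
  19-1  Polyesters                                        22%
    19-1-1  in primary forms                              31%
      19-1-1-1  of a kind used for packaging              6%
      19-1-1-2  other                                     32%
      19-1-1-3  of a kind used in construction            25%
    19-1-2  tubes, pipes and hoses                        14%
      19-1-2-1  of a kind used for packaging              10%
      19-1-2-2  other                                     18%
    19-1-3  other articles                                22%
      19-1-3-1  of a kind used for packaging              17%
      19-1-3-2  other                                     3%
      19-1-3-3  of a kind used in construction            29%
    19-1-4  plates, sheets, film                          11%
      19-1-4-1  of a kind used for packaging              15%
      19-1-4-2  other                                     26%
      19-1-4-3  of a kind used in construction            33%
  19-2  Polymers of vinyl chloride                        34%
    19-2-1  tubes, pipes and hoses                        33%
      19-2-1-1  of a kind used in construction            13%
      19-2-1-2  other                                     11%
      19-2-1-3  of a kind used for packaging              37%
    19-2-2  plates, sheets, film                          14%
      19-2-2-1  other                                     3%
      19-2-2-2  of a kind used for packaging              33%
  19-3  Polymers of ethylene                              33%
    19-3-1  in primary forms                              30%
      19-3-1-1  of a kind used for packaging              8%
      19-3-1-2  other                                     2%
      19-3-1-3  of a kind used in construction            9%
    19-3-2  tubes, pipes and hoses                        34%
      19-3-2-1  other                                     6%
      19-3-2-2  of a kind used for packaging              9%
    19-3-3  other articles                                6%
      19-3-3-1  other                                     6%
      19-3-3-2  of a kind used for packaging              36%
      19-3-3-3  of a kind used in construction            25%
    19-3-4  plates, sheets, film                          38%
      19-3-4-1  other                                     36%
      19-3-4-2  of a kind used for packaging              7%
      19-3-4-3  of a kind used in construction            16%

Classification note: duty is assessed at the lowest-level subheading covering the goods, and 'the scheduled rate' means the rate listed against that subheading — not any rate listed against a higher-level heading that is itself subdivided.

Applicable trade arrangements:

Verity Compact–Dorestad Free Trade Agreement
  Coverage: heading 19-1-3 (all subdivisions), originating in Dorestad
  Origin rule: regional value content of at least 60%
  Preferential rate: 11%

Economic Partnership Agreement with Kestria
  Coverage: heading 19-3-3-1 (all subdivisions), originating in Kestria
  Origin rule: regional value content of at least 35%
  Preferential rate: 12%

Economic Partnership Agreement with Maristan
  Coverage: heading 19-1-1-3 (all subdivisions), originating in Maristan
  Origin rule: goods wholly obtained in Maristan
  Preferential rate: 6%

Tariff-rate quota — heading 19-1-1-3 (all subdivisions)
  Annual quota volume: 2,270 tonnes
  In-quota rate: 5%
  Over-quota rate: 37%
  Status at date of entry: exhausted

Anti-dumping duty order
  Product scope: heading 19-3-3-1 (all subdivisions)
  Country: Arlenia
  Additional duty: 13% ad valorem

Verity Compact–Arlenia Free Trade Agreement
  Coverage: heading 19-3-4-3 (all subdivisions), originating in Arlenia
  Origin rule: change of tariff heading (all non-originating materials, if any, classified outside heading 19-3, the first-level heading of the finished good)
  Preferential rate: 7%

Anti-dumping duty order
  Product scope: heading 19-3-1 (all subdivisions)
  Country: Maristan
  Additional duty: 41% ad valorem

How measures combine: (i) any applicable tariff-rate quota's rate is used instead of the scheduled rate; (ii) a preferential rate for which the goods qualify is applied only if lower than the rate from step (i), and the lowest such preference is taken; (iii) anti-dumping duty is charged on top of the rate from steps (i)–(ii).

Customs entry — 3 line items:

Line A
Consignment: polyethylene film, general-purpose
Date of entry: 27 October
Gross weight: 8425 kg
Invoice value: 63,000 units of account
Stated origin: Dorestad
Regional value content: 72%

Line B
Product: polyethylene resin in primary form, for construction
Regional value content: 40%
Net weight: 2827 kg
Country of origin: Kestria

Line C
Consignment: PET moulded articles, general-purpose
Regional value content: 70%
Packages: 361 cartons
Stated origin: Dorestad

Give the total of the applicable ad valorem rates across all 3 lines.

48%

Line A: polyethylene → 19-3; film → 19-3-4; general-purpose → 19-3-4-1. Scheduled 36%. Dorestad agreement on 19-1-3: 19-3-4-1 not covered. → 36%.
Line B: polyethylene → 19-3; resin in primary form → 19-3-1; for construction → 19-3-1-3. Scheduled 9%. Kestria agreement on 19-3-3-1: 19-3-1-3 not covered. → 9%.
Line C: PET → 19-1; moulded articles → 19-1-3; general-purpose → 19-1-3-2. Scheduled 3%. Dorestad agreement on 19-1-3: RVC ≥ 60% → 11% available; preference 11% not lower than 3% → no reduction. → 3%.
Sum: 36% + 9% + 3% = 48%.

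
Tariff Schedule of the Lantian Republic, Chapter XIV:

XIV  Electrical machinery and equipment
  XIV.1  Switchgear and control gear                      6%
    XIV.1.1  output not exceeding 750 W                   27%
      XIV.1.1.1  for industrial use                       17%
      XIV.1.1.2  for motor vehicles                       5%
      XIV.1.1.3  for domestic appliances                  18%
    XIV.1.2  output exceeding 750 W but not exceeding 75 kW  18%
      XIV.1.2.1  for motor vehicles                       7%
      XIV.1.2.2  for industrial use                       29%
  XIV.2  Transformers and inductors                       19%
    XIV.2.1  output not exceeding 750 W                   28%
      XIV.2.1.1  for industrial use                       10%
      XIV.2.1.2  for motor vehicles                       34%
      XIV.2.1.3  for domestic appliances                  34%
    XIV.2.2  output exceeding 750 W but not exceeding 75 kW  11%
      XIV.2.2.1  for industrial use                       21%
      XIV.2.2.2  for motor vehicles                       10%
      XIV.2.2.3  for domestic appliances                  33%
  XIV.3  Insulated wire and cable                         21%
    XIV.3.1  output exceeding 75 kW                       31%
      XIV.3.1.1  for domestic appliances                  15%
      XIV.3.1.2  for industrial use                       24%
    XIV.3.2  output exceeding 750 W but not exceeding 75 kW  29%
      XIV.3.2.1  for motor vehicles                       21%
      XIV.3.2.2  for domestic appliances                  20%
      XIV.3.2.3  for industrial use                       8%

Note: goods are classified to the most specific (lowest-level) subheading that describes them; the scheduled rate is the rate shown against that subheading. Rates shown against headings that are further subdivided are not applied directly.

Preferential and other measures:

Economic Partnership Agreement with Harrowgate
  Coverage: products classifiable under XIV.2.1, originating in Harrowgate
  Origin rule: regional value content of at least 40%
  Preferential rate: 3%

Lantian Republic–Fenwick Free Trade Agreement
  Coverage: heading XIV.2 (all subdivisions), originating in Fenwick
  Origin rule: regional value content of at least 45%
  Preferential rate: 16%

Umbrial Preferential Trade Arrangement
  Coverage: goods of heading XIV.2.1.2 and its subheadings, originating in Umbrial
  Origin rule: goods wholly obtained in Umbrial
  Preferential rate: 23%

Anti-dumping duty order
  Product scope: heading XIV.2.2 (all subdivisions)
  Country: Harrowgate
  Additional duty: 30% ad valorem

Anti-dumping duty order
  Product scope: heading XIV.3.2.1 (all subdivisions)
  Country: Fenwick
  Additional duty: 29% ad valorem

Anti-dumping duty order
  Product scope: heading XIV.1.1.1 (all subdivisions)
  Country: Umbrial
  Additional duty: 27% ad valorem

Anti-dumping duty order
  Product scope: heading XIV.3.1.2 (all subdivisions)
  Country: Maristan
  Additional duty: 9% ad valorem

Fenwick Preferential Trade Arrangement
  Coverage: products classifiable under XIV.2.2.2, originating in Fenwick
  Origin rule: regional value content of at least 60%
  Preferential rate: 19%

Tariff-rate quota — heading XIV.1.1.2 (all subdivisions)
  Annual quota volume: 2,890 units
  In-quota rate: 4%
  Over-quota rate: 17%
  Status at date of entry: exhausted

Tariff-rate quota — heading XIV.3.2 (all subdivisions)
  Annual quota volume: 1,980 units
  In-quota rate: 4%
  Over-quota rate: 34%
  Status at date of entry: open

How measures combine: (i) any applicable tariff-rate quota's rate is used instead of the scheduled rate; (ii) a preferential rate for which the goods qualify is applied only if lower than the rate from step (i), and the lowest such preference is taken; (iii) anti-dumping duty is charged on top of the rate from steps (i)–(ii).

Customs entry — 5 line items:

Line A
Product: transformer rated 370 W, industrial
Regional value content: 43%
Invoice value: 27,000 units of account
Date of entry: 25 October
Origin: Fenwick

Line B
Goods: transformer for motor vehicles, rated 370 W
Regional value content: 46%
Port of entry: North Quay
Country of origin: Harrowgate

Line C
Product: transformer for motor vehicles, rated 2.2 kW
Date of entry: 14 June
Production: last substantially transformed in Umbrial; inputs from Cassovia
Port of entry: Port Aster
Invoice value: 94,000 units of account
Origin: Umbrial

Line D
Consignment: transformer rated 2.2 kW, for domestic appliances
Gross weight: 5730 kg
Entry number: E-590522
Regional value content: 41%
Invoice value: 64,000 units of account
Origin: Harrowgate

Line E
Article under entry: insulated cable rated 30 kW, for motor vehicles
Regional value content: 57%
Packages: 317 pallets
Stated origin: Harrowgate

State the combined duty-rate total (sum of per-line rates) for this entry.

Line A: transformer → XIV.2; rated 370 W → XIV.2.1; industrial → XIV.2.1.1. Scheduled 10%. Fenwick agreement on XIV.2: RVC < 45%; Fenwick agreement on XIV.2.2.2: XIV.2.1.1 not covered. → 10%.
Line B: transformer → XIV.2; rated 370 W → XIV.2.1; for motor vehicles → XIV.2.1.2. Scheduled 34%. Harrowgate agreement on XIV.2.1: RVC ≥ 40% → 3% available; preferential 3%. → 3%.
Line C: transformer → XIV.2; rated 2.2 kW → XIV.2.2; for motor vehicles → XIV.2.2.2. Scheduled 10%. Umbrial agreement on XIV.2.1.2: XIV.2.2.2 not covered. → 10%.
Line D: transformer → XIV.2; rated 2.2 kW → XIV.2.2; for domestic appliances → XIV.2.2.3. Scheduled 33%. Harrowgate agreement on XIV.2.1: XIV.2.2.3 not covered; anti-dumping (Harrowgate, XIV.2.2): +30%; total 33% + 30% = 63%. → 63%.
Line E: insulated cable → XIV.3; rated 30 kW → XIV.3.2; for motor vehicles → XIV.3.2.1. Scheduled 21%. quota on XIV.3.2 open → in-quota 4%; Harrowgate agreement on XIV.2.1: XIV.3.2.1 not covered. → 4%.
Sum: 10% + 3% + 10% + 63% + 4% = 90%.

90%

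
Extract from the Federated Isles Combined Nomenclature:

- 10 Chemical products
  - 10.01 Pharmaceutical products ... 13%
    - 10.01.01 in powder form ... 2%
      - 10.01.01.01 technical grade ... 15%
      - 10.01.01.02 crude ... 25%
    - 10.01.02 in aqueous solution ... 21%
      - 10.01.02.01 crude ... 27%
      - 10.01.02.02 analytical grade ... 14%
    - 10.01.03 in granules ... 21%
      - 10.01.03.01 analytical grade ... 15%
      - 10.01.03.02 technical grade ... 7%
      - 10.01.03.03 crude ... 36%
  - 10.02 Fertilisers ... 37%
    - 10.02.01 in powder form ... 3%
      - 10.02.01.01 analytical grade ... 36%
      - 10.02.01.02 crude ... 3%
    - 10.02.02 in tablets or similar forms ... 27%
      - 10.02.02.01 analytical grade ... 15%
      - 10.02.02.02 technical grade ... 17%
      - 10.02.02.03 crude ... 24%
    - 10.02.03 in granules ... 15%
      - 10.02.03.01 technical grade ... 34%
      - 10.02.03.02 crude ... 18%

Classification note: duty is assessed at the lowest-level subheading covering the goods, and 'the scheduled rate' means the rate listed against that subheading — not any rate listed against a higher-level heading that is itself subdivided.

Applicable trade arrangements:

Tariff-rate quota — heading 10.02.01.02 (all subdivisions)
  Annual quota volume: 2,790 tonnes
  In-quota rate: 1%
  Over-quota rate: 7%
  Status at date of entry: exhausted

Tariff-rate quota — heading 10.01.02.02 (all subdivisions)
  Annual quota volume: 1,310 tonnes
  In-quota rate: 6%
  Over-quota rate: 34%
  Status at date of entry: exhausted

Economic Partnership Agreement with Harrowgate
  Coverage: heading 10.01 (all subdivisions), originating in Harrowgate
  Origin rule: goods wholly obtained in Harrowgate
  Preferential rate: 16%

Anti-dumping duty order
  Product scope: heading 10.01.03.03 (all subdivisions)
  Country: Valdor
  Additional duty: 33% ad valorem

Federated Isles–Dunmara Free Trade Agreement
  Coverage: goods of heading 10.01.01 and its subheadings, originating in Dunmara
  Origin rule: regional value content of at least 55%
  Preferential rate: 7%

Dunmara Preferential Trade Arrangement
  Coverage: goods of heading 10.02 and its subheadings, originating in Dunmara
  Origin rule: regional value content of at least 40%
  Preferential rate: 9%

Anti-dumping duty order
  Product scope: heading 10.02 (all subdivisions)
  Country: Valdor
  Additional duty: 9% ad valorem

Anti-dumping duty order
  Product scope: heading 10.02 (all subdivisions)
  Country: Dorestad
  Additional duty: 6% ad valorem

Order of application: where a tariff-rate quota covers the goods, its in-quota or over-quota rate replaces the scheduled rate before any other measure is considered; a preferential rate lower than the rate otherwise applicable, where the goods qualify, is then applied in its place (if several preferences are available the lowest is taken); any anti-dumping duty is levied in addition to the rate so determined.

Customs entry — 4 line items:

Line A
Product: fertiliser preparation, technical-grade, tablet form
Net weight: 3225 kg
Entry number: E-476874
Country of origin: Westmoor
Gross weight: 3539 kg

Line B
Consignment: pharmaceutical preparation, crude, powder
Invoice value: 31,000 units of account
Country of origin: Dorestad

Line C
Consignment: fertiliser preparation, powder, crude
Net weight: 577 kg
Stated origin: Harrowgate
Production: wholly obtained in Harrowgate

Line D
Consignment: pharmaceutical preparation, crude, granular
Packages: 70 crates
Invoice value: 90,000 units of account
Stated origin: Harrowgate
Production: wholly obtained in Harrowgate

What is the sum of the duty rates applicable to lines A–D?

65%

Line A: fertiliser → 10.02; tablet form → 10.02.02; technical-grade → 10.02.02.02. Scheduled 17%. No special measure applies. → 17%.
Line B: pharmaceutical → 10.01; powder → 10.01.01; crude → 10.01.01.02. Scheduled 25%. No special measure applies. → 25%.
Line C: fertiliser → 10.02; powder → 10.02.01; crude → 10.02.01.02. Scheduled 3%. quota on 10.02.01.02 exhausted → over-quota 7%; Harrowgate agreement on 10.01: 10.02.01.02 not covered. → 7%.
Line D: pharmaceutical → 10.01; granular → 10.01.03; crude → 10.01.03.03. Scheduled 36%. Harrowgate agreement on 10.01: wholly obtained → 16% available; preferential 16%. → 16%.
Sum: 17% + 25% + 7% + 16% = 65%.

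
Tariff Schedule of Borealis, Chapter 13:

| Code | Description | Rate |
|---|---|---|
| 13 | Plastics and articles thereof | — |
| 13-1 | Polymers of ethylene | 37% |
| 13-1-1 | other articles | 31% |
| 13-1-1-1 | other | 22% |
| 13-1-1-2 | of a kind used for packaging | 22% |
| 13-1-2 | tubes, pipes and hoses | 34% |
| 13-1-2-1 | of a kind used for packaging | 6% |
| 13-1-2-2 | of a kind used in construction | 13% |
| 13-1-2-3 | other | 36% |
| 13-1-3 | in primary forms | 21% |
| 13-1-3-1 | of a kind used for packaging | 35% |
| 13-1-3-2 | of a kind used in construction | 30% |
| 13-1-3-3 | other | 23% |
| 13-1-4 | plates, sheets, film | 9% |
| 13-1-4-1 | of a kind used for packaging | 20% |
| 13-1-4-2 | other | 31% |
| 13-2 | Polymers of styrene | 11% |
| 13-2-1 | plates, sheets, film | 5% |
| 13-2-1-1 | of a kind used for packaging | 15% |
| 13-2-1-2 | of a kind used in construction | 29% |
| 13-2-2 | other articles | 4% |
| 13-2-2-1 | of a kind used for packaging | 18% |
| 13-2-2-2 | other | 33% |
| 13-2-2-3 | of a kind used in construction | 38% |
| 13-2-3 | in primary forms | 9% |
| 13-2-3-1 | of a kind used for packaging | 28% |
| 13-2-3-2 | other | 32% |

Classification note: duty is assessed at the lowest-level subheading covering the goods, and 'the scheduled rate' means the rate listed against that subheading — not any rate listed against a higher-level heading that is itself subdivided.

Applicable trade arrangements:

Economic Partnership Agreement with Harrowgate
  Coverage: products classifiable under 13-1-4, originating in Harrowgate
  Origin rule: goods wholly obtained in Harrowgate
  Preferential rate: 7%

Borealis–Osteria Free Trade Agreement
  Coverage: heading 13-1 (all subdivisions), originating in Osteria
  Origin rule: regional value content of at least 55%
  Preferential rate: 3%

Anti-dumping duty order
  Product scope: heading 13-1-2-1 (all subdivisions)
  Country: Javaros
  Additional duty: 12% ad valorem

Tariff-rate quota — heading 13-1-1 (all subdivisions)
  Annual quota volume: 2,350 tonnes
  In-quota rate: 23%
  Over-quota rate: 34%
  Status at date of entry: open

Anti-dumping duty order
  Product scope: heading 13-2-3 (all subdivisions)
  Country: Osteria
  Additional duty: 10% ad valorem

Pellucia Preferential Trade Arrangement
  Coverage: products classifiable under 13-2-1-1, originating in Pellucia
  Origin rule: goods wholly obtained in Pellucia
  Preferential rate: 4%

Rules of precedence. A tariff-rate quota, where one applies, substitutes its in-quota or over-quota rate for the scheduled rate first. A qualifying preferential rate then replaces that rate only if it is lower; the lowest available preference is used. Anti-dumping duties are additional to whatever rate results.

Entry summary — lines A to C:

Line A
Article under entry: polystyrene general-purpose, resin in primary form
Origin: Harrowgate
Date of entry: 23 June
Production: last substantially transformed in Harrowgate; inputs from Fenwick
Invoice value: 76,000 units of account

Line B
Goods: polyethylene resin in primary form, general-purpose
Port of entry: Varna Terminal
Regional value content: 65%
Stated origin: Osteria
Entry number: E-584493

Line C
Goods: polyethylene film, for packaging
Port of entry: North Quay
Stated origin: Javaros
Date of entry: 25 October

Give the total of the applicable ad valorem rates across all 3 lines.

55%

Line A: polystyrene → 13-2; resin in primary form → 13-2-3; general-purpose → 13-2-3-2. Scheduled 32%. Harrowgate agreement on 13-1-4: 13-2-3-2 not covered. → 32%.
Line B: polyethylene → 13-1; resin in primary form → 13-1-3; general-purpose → 13-1-3-3. Scheduled 23%. Osteria agreement on 13-1: RVC ≥ 55% → 3% available; preferential 3%. → 3%.
Line C: polyethylene → 13-1; film → 13-1-4; for packaging → 13-1-4-1. Scheduled 20%. No special measure applies. → 20%.
Sum: 32% + 3% + 20% = 55%.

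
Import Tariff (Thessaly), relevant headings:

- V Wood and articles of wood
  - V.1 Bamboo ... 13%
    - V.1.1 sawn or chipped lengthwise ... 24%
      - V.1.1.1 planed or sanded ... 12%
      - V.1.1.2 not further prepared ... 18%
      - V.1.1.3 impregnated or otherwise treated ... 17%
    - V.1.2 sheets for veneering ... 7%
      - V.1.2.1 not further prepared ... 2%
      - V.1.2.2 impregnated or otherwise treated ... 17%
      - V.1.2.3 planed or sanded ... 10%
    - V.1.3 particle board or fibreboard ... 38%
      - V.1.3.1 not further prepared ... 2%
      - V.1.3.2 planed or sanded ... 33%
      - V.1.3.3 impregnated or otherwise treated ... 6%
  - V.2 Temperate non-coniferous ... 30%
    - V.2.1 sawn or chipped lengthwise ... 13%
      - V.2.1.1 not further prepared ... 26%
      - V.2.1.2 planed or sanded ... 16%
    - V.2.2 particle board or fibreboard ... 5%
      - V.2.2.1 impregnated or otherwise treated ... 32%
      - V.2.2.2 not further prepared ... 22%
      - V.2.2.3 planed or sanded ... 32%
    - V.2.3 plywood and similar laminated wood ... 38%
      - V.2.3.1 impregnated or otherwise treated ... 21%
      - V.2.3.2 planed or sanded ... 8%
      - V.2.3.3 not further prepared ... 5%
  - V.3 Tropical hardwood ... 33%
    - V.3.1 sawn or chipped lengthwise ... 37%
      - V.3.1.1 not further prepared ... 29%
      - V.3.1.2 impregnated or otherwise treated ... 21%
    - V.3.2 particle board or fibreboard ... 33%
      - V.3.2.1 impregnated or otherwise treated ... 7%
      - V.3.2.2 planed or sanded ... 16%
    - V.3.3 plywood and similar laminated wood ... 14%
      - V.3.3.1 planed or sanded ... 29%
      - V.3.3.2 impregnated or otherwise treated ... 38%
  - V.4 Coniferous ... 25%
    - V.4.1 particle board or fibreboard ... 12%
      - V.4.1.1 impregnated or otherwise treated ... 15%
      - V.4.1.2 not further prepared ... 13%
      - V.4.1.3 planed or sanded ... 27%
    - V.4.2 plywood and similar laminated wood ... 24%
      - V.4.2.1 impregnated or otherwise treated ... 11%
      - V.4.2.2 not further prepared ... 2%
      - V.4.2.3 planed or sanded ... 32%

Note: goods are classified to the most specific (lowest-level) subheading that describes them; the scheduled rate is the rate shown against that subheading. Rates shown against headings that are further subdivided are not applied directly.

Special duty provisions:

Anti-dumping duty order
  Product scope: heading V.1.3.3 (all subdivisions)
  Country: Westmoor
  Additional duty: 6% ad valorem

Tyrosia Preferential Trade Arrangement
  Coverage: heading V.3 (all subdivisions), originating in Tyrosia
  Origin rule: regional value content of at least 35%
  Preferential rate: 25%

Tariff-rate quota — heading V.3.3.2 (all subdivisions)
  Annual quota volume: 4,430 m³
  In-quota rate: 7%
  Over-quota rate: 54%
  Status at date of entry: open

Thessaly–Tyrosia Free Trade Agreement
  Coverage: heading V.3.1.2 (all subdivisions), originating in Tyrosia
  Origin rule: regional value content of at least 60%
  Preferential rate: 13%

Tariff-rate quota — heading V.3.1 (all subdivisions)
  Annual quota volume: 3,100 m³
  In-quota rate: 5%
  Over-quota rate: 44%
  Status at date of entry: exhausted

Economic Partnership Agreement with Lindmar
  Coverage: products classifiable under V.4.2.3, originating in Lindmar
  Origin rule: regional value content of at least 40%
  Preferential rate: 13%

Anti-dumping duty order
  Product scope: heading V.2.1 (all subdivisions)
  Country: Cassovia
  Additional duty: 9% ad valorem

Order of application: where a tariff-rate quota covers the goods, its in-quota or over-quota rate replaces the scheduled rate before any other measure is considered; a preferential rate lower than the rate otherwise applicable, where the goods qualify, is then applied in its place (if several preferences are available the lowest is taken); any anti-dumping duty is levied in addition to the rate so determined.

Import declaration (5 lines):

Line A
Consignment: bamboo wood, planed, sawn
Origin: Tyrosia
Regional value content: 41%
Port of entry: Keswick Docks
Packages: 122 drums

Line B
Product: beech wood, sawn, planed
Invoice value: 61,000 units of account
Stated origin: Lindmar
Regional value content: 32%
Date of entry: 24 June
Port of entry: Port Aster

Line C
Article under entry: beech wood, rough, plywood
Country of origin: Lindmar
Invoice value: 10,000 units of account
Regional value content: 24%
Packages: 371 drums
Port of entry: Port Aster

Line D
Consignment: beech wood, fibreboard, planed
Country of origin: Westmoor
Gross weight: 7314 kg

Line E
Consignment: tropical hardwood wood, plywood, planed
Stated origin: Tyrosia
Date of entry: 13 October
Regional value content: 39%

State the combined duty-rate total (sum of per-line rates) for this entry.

90%

Line A: bamboo → V.1; sawn → V.1.1; planed → V.1.1.1. Scheduled 12%. Tyrosia agreement on V.3: V.1.1.1 not covered; Tyrosia agreement on V.3.1.2: V.1.1.1 not covered. → 12%.
Line B: beech → V.2; sawn → V.2.1; planed → V.2.1.2. Scheduled 16%. Lindmar agreement on V.4.2.3: V.2.1.2 not covered. → 16%.
Line C: beech → V.2; plywood → V.2.3; rough → V.2.3.3. Scheduled 5%. Lindmar agreement on V.4.2.3: V.2.3.3 not covered. → 5%.
Line D: beech → V.2; fibreboard → V.2.2; planed → V.2.2.3. Scheduled 32%. No special measure applies. → 32%.
Line E: tropical hardwood → V.3; plywood → V.3.3; planed → V.3.3.1. Scheduled 29%. Tyrosia agreement on V.3: RVC ≥ 35% → 25% available; Tyrosia agreement on V.3.1.2: V.3.3.1 not covered; preferential 25%. → 25%.
Sum: 12% + 16% + 5% + 32% + 25% = 90%.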